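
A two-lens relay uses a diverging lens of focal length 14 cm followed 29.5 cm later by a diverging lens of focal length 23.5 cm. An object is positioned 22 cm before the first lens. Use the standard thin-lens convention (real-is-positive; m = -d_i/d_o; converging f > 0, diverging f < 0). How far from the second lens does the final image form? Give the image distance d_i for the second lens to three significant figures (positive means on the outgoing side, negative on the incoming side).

Applying the thin-lens equation to the first lens, 1/(-14) = 1/22 + 1/d_i1, which gives d_i1 = -8.556 cm.
The intermediate image is virtual, 8.556 cm to the left of lens 1, so d_o2 = L - d_i1 = 29.5 - (-8.556) = 38.056 cm.
Applying the thin-lens equation again with f_2 = -23.5 cm and d_o2 = 38.056 cm gives d_i2 = -14.528 cm.

-14.5 cm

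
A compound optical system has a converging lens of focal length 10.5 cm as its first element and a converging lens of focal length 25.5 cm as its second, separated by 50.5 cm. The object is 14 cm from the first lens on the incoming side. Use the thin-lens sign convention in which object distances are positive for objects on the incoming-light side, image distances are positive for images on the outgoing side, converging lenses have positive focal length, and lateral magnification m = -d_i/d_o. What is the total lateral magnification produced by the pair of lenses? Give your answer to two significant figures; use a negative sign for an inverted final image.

Applying the thin-lens equation to the first lens, 1/10.5 = 1/14 + 1/d_i1, which gives d_i1 = 42.000 cm.
Its lateral magnification is m_1 = -d_i1/d_o1 = -(42.000)/14 = -3.0000.
The intermediate image is 42.000 cm to the right of lens 1, so d_o2 = L - d_i1 = 50.5 - 42.000 = 8.500 cm.
Applying the thin-lens equation again with f_2 = 25.5 cm and d_o2 = 8.500 cm gives d_i2 = -12.750 cm.
m_2 = -(-12.750)/(8.500) = 1.5000.
The system's lateral magnification is m_1 m_2 = (-3.0000)(1.5000) = -4.5000.

-4.5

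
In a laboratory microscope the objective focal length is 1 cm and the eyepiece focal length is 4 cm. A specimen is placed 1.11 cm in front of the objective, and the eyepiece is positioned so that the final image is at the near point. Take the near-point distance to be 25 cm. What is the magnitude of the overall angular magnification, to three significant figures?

Objective: 1/d_i = 1/f_obj - 1/d_o = 1/1 - 1/1.11 = 0.09910 cm^-1, so d_i = 10.091 cm.
m_obj = -d_i/d_o = -10.091/1.11 = -9.091.
Eyepiece angular magnification (image at near point): M_eye = 1 + D/f_e = 1 + 25/4 = 7.250.
Overall M = m_obj x M_eye = (-9.091)(7.250) = -65.91.
|M| = 65.91.

65.9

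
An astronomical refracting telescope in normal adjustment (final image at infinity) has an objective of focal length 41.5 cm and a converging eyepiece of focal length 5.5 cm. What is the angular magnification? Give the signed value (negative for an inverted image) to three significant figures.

M = -f_obj/f_eye = -41.5/(5.5) = -7.545.

-7.55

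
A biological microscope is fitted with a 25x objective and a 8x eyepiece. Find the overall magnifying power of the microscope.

200

The overall magnification of a compound microscope is the product of the objective and eyepiece magnifications:
M = M_obj x M_eye = 25 x 8 = 200.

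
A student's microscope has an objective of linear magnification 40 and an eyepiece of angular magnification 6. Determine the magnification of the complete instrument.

240

The overall magnification of a compound microscope is the product of the objective and eyepiece magnifications:
M = M_obj x M_eye = 40 x 6 = 240.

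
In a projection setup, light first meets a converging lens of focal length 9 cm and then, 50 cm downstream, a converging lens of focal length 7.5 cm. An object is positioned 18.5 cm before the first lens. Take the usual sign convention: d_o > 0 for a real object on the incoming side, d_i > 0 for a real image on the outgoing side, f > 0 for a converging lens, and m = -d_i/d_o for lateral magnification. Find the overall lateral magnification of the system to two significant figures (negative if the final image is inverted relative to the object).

Lens 1: 1/d_i1 = 1/f_1 - 1/d_o1 = 1/9 - 1/18.5 = 0.05706 cm^-1, so d_i1 = 17.526 cm.
m_1 = -(17.526)/18.5 = -0.9474.
Object distance for lens 2: d_o2 = 50 - 17.526 = 32.474 cm.
Lens 2: 1/d_i2 = 1/f_2 - 1/d_o2 = 1/7.5 - 1/(32.474) = 0.10254 cm^-1, so d_i2 = 9.752 cm.
m_2 = -(9.752)/(32.474) = -0.3003.
Overall magnification: m = m_1 m_2 = 0.2845.

0.28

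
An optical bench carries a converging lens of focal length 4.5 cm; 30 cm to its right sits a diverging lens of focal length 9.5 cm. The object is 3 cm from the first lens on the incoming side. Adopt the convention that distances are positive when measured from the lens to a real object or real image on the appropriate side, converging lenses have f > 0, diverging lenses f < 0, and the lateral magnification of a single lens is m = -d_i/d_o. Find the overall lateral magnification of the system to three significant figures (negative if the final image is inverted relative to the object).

Lens 1: 1/d_i1 = 1/f_1 - 1/d_o1 = 1/4.5 - 1/3 = -0.11111 cm^-1, so d_i1 = -9.000 cm.
m_1 = -(-9.000)/3 = 3.0000.
With d_i1 < 0 the first image is virtual and lies on the object side; the object distance for lens 2 is d_o2 = 30 - (-9.000) = 39.000 cm.
Lens 2: 1/d_i2 = 1/f_2 - 1/d_o2 = 1/(-9.5) - 1/(39.000) = -0.13090 cm^-1, so d_i2 = -7.639 cm.
m_2 = -(-7.639)/(39.000) = 0.1959.
Total m = m_1 x m_2 = (3.0000)(0.1959) = 0.5876.

0.588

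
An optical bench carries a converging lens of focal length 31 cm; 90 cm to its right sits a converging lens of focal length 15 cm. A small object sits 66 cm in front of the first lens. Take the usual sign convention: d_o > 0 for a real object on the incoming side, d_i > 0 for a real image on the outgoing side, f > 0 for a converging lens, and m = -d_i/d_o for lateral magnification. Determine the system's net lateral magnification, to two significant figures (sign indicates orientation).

Applying the thin-lens equation to the first lens, 1/31 = 1/66 + 1/d_i1, which gives d_i1 = 58.457 cm.
Its lateral magnification is m_1 = -d_i1/d_o1 = -(58.457)/66 = -0.8857.
Object distance for lens 2: d_o2 = 90 - 58.457 = 31.543 cm.
Applying the thin-lens equation again with f_2 = 15 cm and d_o2 = 31.543 cm gives d_i2 = 28.601 cm.
m_2 = -(28.601)/(31.543) = -0.9067.
The system's lateral magnification is m_1 m_2 = (-0.8857)(-0.9067) = 0.8031.

0.80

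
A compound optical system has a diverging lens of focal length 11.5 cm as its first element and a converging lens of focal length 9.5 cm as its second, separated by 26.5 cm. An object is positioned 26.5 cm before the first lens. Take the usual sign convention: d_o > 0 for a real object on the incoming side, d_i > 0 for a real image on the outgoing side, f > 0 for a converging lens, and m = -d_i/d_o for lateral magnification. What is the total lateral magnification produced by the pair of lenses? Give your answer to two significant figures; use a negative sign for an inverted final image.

-0.11

Lens 1: 1/d_i1 = 1/f_1 - 1/d_o1 = 1/(-11.5) - 1/26.5 = -0.12469 cm^-1, so d_i1 = -8.020 cm.
m_1 = -(-8.020)/26.5 = 0.3026.
With d_i1 < 0 the first image is virtual and lies on the object side; the object distance for lens 2 is d_o2 = 26.5 - (-8.020) = 34.520 cm.
Lens 2: 1/d_i2 = 1/f_2 - 1/d_o2 = 1/9.5 - 1/(34.520) = 0.07629 cm^-1, so d_i2 = 13.107 cm.
m_2 = -(13.107)/(34.520) = -0.3797.
Total m = m_1 x m_2 = (0.3026)(-0.3797) = -0.1149.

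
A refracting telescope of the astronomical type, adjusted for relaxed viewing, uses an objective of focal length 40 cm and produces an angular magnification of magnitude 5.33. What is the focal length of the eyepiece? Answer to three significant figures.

|M| = f_obj/f_eye, so f_eye = f_obj/|M| = 40/5.33 = 7.505 cm.

7.50 cm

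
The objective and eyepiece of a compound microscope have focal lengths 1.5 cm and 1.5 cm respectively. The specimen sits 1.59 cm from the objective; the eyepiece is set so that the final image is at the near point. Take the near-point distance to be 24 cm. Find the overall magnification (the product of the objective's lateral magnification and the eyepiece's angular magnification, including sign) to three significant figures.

-283

Objective: 1/d_i = 1/f_obj - 1/d_o = 1/1.5 - 1/1.59 = 0.03774 cm^-1, so d_i = 26.500 cm.
m_obj = -d_i/d_o = -26.500/1.59 = -16.667.
Eyepiece angular magnification (image at near point): M_eye = 1 + D/f_e = 1 + 24/1.5 = 17.000.
Overall M = m_obj x M_eye = (-16.667)(17.000) = -283.33.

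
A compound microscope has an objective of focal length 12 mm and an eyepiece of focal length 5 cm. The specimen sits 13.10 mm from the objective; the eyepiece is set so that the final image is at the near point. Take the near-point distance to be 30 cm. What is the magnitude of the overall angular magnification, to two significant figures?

76

Convert to cm: f_obj = 12 mm = 1.2 cm; d_o = 13.10 mm = 1.31 cm.
Objective: 1/d_i = 1/f_obj - 1/d_o = 1/1.2 - 1/1.31 = 0.06997 cm^-1, so d_i = 14.291 cm.
m_obj = -d_i/d_o = -14.291/1.31 = -10.909.
Eyepiece angular magnification (image at near point): M_eye = 1 + D/f_e = 1 + 30/5 = 7.000.
Overall M = m_obj x M_eye = (-10.909)(7.000) = -76.36.
|M| = 76.36.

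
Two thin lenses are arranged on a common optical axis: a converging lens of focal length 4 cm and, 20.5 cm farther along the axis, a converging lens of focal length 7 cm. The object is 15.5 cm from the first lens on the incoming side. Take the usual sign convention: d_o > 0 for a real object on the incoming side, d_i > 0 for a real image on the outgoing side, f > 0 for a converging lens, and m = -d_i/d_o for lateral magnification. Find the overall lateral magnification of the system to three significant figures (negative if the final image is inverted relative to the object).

Applying the thin-lens equation to the first lens, 1/4 = 1/15.5 + 1/d_i1, which gives d_i1 = 5.391 cm.
Its lateral magnification is m_1 = -d_i1/d_o1 = -(5.391)/15.5 = -0.3478.
That image sits 15.109 cm in front of the second lens, so d_o2 = 15.109 cm.
Applying the thin-lens equation again with f_2 = 7 cm and d_o2 = 15.109 cm gives d_i2 = 13.043 cm.
m_2 = -(13.043)/(15.109) = -0.8633.
The system's lateral magnification is m_1 m_2 = (-0.3478)(-0.8633) = 0.3003.

0.300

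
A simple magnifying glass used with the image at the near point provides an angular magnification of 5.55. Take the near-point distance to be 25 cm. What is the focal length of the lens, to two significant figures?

For the image at the near point, M = 1 + D/f.
f = D/(M - 1) = 25/(5.55 - 1) = 5.495 cm.

5.5 cm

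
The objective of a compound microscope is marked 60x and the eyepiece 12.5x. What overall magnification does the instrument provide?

The overall magnification of a compound microscope is the product of the objective and eyepiece magnifications:
M = M_obj x M_eye = 60 x 12.5 = 750.

750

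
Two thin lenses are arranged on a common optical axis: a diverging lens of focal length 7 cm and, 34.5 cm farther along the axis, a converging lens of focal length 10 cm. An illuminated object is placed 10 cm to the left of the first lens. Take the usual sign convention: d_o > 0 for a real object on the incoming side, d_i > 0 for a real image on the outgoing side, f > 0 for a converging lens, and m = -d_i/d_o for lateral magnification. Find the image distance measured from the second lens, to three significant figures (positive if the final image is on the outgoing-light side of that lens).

Applying the thin-lens equation to the first lens, 1/(-7) = 1/10 + 1/d_i1, which gives d_i1 = -4.118 cm.
The intermediate image is virtual, 4.118 cm to the left of lens 1, so d_o2 = L - d_i1 = 34.5 - (-4.118) = 38.618 cm.
Applying the thin-lens equation again with f_2 = 10 cm and d_o2 = 38.618 cm gives d_i2 = 13.494 cm.

13.5 cm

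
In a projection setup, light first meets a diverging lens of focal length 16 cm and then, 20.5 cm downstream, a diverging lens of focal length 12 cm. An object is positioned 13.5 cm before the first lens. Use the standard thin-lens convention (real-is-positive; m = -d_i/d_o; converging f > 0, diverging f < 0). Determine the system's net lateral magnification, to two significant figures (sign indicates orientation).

0.16

Applying the thin-lens equation to the first lens, 1/(-16) = 1/13.5 + 1/d_i1, which gives d_i1 = -7.322 cm.
Its lateral magnification is m_1 = -d_i1/d_o1 = -(-7.322)/13.5 = 0.5424.
With d_i1 < 0 the first image is virtual and lies on the object side; the object distance for lens 2 is d_o2 = 20.5 - (-7.322) = 27.822 cm.
Applying the thin-lens equation again with f_2 = -12 cm and d_o2 = 27.822 cm gives d_i2 = -8.384 cm.
m_2 = -(-8.384)/(27.822) = 0.3013.
Total m = m_1 x m_2 = (0.5424)(0.3013) = 0.1634.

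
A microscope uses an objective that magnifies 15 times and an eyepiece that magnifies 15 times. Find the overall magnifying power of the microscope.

The overall magnification of a compound microscope is the product of the objective and eyepiece magnifications:
M = M_obj x M_eye = 15 x 15 = 225.

225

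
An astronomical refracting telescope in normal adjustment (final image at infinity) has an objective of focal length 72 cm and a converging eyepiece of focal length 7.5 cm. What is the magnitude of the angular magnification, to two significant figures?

|M| = f_obj/|f_eye| = 72/7.5 = 9.600.

9.6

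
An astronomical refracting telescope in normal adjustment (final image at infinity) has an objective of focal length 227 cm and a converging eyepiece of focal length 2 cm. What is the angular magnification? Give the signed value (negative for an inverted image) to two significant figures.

M = -f_obj/f_eye = -227/(2) = -113.500.

-110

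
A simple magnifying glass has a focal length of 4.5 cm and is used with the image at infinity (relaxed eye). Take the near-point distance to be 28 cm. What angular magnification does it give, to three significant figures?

M = D/f = 28/4.5 = 6.222.

6.22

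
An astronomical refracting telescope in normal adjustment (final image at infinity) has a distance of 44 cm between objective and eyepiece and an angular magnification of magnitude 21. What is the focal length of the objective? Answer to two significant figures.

42 cm

In normal adjustment the tube length equals f_obj + f_eye and |M| = f_obj/f_eye.
So f_obj = 21 f_eye and 21 f_eye + f_eye = 44 cm, giving f_eye = 44/22 = 2.000 cm and f_obj = 42.000 cm.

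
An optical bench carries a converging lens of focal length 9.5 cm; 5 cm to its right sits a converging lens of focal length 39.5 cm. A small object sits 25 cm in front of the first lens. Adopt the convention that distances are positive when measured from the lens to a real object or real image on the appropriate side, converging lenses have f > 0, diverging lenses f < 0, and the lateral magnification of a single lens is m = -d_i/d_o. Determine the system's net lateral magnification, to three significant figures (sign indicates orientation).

-0.486

First lens: d_i1 = 1/(1/9.5 - 1/25) = 15.323 cm.
m_1 = -(15.323)/25 = -0.6129.
Since 15.323 cm > 5 cm, the first image lies past the second lens and serves as a virtual object: d_o2 = L - d_i1 = -10.323 cm.
Second lens: d_i2 = 1/(1/39.5 - 1/(-10.323)) = 8.184 cm.
m_2 = -(8.184)/(-10.323) = 0.7928.
Overall magnification: m = m_1 m_2 = -0.4859.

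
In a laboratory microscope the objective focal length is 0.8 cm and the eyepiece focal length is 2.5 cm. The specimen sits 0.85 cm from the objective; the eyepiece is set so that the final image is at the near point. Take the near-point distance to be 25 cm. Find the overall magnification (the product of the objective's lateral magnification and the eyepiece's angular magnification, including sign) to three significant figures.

-176

Objective: 1/d_i = 1/f_obj - 1/d_o = 1/0.8 - 1/0.85 = 0.07353 cm^-1, so d_i = 13.600 cm.
m_obj = -d_i/d_o = -13.600/0.85 = -16.000.
Eyepiece angular magnification (image at near point): M_eye = 1 + D/f_e = 1 + 25/2.5 = 11.000.
Overall M = m_obj x M_eye = (-16.000)(11.000) = -176.00.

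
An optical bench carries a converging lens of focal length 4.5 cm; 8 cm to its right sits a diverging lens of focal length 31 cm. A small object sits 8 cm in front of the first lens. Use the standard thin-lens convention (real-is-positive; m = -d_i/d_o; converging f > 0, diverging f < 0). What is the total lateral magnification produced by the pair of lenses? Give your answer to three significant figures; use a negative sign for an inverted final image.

-1.39

First lens: d_i1 = 1/(1/4.5 - 1/8) = 10.286 cm.
m_1 = -(10.286)/8 = -1.2857.
This image would form 10.286 cm past lens 1, i.e. 2.286 cm beyond lens 2, so it is a virtual object for lens 2: d_o2 = 8 - 10.286 = -2.286 cm.
Second lens: d_i2 = 1/(1/(-31) - 1/(-2.286)) = 2.468 cm.
m_2 = -(2.468)/(-2.286) = 1.0796.
Overall magnification: m = m_1 m_2 = -1.3881.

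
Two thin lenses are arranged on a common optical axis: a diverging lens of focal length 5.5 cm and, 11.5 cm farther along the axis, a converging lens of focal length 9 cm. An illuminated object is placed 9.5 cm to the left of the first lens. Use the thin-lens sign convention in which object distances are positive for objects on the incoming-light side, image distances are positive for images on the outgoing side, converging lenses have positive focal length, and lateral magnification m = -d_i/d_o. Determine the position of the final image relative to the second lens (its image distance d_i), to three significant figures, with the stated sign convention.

22.5 cm

First lens: d_i1 = 1/(1/(-5.5) - 1/9.5) = -3.483 cm.
The intermediate image is virtual, 3.483 cm to the left of lens 1, so d_o2 = L - d_i1 = 11.5 - (-3.483) = 14.983 cm.
Second lens: d_i2 = 1/(1/9 - 1/(14.983)) = 22.538 cm.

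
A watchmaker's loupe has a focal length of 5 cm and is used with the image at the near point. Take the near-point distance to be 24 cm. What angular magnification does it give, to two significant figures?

M = 1 + D/f = 1 + 24/5 = 5.800.

5.8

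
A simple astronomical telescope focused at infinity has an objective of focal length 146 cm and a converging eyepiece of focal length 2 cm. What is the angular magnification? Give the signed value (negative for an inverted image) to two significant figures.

-73

M = -f_obj/f_eye = -146/(2) = -73.000.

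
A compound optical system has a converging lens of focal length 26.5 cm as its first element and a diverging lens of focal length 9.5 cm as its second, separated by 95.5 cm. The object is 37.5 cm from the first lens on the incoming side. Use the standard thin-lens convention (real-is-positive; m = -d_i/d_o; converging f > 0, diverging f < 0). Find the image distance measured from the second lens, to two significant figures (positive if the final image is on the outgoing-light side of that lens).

Applying the thin-lens equation to the first lens, 1/26.5 = 1/37.5 + 1/d_i1, which gives d_i1 = 90.341 cm.
That image sits 5.159 cm in front of the second lens, so d_o2 = 5.159 cm.
Applying the thin-lens equation again with f_2 = -9.5 cm and d_o2 = 5.159 cm gives d_i2 = -3.343 cm.

-3.3 cm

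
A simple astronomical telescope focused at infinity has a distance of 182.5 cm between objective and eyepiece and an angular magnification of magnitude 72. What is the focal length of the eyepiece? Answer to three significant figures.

In normal adjustment the tube length equals f_obj + f_eye and |M| = f_obj/f_eye.
So f_obj = 72 f_eye and 72 f_eye + f_eye = 182.5 cm, giving f_eye = 182.5/73 = 2.500 cm and f_obj = 180.000 cm.

2.50 cm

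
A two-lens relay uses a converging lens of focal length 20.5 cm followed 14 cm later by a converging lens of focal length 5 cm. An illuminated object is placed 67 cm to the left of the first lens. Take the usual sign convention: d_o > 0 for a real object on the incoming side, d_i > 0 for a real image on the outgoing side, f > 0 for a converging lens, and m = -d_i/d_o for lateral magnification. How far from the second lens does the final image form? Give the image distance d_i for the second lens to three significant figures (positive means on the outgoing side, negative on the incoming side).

3.78 cm

First lens: d_i1 = 1/(1/20.5 - 1/67) = 29.538 cm.
This image would form 29.538 cm past lens 1, i.e. 15.538 cm beyond lens 2, so it is a virtual object for lens 2: d_o2 = 14 - 29.538 = -15.538 cm.
Second lens: d_i2 = 1/(1/5 - 1/(-15.538)) = 3.783 cm.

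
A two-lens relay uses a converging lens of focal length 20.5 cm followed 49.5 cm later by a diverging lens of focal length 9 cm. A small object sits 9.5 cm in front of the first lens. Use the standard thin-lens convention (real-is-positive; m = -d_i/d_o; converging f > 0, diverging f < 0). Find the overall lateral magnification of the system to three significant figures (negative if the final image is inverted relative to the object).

0.220

Lens 1: 1/d_i1 = 1/f_1 - 1/d_o1 = 1/20.5 - 1/9.5 = -0.05648 cm^-1, so d_i1 = -17.705 cm.
m_1 = -(-17.705)/9.5 = 1.8636.
With d_i1 < 0 the first image is virtual and lies on the object side; the object distance for lens 2 is d_o2 = 49.5 - (-17.705) = 67.205 cm.
Lens 2: 1/d_i2 = 1/f_2 - 1/d_o2 = 1/(-9) - 1/(67.205) = -0.12599 cm^-1, so d_i2 = -7.937 cm.
m_2 = -(-7.937)/(67.205) = 0.1181.
Overall magnification: m = m_1 m_2 = 0.2201.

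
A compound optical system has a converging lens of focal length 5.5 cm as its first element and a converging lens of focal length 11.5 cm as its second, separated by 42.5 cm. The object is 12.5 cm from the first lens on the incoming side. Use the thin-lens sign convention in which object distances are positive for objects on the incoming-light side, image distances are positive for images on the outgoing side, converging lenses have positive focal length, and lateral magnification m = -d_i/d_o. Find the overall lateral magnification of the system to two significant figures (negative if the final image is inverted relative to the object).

0.43

Lens 1: 1/d_i1 = 1/f_1 - 1/d_o1 = 1/5.5 - 1/12.5 = 0.10182 cm^-1, so d_i1 = 9.821 cm.
m_1 = -(9.821)/12.5 = -0.7857.
That image sits 32.679 cm in front of the second lens, so d_o2 = 32.679 cm.
Lens 2: 1/d_i2 = 1/f_2 - 1/d_o2 = 1/11.5 - 1/(32.679) = 0.05636 cm^-1, so d_i2 = 17.745 cm.
m_2 = -(17.745)/(32.679) = -0.5430.
The system's lateral magnification is m_1 m_2 = (-0.7857)(-0.5430) = 0.4266.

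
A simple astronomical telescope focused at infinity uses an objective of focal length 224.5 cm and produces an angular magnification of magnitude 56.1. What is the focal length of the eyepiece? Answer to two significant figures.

4.0 cm

|M| = f_obj/f_eye, so f_eye = f_obj/|M| = 224.5/56.1 = 4.002 cm.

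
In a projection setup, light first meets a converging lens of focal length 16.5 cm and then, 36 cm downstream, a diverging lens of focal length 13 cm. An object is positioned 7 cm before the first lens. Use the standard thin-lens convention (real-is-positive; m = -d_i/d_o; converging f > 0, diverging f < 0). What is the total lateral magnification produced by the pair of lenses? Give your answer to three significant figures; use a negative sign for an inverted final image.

0.369

Lens 1: 1/d_i1 = 1/f_1 - 1/d_o1 = 1/16.5 - 1/7 = -0.08225 cm^-1, so d_i1 = -12.158 cm.
m_1 = -(-12.158)/7 = 1.7368.
With d_i1 < 0 the first image is virtual and lies on the object side; the object distance for lens 2 is d_o2 = 36 - (-12.158) = 48.158 cm.
Lens 2: 1/d_i2 = 1/f_2 - 1/d_o2 = 1/(-13) - 1/(48.158) = -0.09769 cm^-1, so d_i2 = -10.237 cm.
m_2 = -(-10.237)/(48.158) = 0.2126.
Overall magnification: m = m_1 m_2 = 0.3692.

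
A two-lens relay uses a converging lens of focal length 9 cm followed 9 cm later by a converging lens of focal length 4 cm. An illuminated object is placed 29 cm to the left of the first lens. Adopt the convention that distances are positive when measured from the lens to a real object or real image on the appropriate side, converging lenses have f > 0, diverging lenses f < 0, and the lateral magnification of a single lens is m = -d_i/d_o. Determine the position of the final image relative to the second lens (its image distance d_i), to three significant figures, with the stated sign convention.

First lens: d_i1 = 1/(1/9 - 1/29) = 13.050 cm.
Since 13.050 cm > 9 cm, the first image lies past the second lens and serves as a virtual object: d_o2 = L - d_i1 = -4.050 cm.
Second lens: d_i2 = 1/(1/4 - 1/(-4.050)) = 2.012 cm.

2.01 cm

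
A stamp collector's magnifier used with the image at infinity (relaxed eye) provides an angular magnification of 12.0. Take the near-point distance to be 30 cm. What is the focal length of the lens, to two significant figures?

2.5 cm

For the image at infinity, M = D/f.
f = D/M = 30/12.0 = 2.500 cm.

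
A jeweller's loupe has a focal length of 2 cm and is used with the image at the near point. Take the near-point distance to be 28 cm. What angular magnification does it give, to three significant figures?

15.0

M = 1 + D/f = 1 + 28/2 = 15.000.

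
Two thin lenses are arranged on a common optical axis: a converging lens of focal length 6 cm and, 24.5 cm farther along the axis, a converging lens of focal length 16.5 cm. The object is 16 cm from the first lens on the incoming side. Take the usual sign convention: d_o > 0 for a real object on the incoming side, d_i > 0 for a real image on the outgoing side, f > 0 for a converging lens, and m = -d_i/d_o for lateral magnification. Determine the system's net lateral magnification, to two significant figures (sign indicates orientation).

Applying the thin-lens equation to the first lens, 1/6 = 1/16 + 1/d_i1, which gives d_i1 = 9.600 cm.
Its lateral magnification is m_1 = -d_i1/d_o1 = -(9.600)/16 = -0.6000.
That image sits 14.900 cm in front of the second lens, so d_o2 = 14.900 cm.
Applying the thin-lens equation again with f_2 = 16.5 cm and d_o2 = 14.900 cm gives d_i2 = -153.656 cm.
m_2 = -(-153.656)/(14.900) = 10.3125.
The system's lateral magnification is m_1 m_2 = (-0.6000)(10.3125) = -6.1875.

-6.2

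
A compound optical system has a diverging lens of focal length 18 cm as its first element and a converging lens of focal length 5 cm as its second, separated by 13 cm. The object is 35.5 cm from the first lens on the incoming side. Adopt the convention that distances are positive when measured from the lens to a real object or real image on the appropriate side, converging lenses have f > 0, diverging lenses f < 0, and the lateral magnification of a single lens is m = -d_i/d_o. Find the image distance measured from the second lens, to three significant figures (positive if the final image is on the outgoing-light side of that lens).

First lens: d_i1 = 1/(1/(-18) - 1/35.5) = -11.944 cm.
The intermediate image is virtual, 11.944 cm to the left of lens 1, so d_o2 = L - d_i1 = 13 - (-11.944) = 24.944 cm.
Second lens: d_i2 = 1/(1/5 - 1/(24.944)) = 6.254 cm.

6.25 cm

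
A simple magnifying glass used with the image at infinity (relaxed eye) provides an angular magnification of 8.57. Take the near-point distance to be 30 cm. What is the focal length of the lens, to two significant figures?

For the image at infinity, M = D/f.
f = D/M = 30/8.57 = 3.501 cm.

3.5 cm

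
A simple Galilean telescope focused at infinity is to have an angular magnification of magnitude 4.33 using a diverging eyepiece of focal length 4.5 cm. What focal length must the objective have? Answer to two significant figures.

19 cm

|M| = f_obj/|f_eye|, so f_obj = |M| x |f_eye| = 4.33 x 4.5 = 19.485 cm.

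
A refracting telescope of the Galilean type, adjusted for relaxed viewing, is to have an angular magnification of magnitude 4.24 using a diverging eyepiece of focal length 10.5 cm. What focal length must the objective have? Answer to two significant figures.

45 cm

|M| = f_obj/|f_eye|, so f_obj = |M| x |f_eye| = 4.24 x 10.5 = 44.520 cm.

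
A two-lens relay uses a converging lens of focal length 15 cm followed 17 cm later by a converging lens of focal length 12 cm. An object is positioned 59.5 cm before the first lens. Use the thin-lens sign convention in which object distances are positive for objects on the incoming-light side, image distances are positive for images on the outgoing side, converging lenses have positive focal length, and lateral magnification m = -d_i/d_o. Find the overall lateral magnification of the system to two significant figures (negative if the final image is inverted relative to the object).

-0.27

Applying the thin-lens equation to the first lens, 1/15 = 1/59.5 + 1/d_i1, which gives d_i1 = 20.056 cm.
Its lateral magnification is m_1 = -d_i1/d_o1 = -(20.056)/59.5 = -0.3371.
This image would form 20.056 cm past lens 1, i.e. 3.056 cm beyond lens 2, so it is a virtual object for lens 2: d_o2 = 17 - 20.056 = -3.056 cm.
Applying the thin-lens equation again with f_2 = 12 cm and d_o2 = -3.056 cm gives d_i2 = 2.436 cm.
m_2 = -(2.436)/(-3.056) = 0.7970.
Total m = m_1 x m_2 = (-0.3371)(0.7970) = -0.2687.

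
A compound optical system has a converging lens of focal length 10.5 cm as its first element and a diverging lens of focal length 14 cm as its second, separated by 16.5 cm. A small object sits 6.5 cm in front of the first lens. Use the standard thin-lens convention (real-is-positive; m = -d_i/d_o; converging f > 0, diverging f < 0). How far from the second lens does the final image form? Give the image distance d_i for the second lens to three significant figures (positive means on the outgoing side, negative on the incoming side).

Applying the thin-lens equation to the first lens, 1/10.5 = 1/6.5 + 1/d_i1, which gives d_i1 = -17.062 cm.
The intermediate image is virtual, 17.062 cm to the left of lens 1, so d_o2 = L - d_i1 = 16.5 - (-17.062) = 33.562 cm.
Applying the thin-lens equation again with f_2 = -14 cm and d_o2 = 33.562 cm gives d_i2 = -9.879 cm.

-9.88 cm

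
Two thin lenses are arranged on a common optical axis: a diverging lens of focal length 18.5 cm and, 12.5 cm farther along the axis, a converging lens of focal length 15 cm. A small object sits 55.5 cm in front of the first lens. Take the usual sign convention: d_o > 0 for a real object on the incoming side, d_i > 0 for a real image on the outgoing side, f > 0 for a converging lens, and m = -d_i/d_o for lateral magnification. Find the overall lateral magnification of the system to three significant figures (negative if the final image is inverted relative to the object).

-0.330

Applying the thin-lens equation to the first lens, 1/(-18.5) = 1/55.5 + 1/d_i1, which gives d_i1 = -13.875 cm.
Its lateral magnification is m_1 = -d_i1/d_o1 = -(-13.875)/55.5 = 0.2500.
The intermediate image is virtual, 13.875 cm to the left of lens 1, so d_o2 = L - d_i1 = 12.5 - (-13.875) = 26.375 cm.
Applying the thin-lens equation again with f_2 = 15 cm and d_o2 = 26.375 cm gives d_i2 = 34.780 cm.
m_2 = -(34.780)/(26.375) = -1.3187.
Overall magnification: m = m_1 m_2 = -0.3297.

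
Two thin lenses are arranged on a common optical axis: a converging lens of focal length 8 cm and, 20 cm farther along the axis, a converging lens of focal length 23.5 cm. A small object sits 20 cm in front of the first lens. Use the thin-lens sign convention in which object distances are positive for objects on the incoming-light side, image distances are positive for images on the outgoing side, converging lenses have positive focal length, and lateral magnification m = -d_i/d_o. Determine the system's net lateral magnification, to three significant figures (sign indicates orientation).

-0.931

First lens: d_i1 = 1/(1/8 - 1/20) = 13.333 cm.
m_1 = -(13.333)/20 = -0.6667.
The intermediate image is 13.333 cm to the right of lens 1, so d_o2 = L - d_i1 = 20 - 13.333 = 6.667 cm.
Second lens: d_i2 = 1/(1/23.5 - 1/(6.667)) = -9.307 cm.
m_2 = -(-9.307)/(6.667) = 1.3960.
The system's lateral magnification is m_1 m_2 = (-0.6667)(1.3960) = -0.9307.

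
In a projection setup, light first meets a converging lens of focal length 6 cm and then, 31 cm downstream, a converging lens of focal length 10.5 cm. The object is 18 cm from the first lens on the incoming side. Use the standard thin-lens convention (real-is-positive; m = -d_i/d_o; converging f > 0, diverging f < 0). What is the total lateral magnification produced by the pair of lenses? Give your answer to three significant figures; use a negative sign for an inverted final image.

First lens: d_i1 = 1/(1/6 - 1/18) = 9.000 cm.
m_1 = -(9.000)/18 = -0.5000.
That image sits 22.000 cm in front of the second lens, so d_o2 = 22.000 cm.
Second lens: d_i2 = 1/(1/10.5 - 1/(22.000)) = 20.087 cm.
m_2 = -(20.087)/(22.000) = -0.9130.
The system's lateral magnification is m_1 m_2 = (-0.5000)(-0.9130) = 0.4565.

0.457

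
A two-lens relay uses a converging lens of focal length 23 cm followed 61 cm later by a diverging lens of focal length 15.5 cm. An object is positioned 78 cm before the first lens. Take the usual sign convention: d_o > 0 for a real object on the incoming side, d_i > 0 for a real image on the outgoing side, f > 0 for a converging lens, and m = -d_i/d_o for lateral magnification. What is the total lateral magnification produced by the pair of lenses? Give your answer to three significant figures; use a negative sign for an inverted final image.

Lens 1: 1/d_i1 = 1/f_1 - 1/d_o1 = 1/23 - 1/78 = 0.03066 cm^-1, so d_i1 = 32.618 cm.
m_1 = -(32.618)/78 = -0.4182.
That image sits 28.382 cm in front of the second lens, so d_o2 = 28.382 cm.
Lens 2: 1/d_i2 = 1/f_2 - 1/d_o2 = 1/(-15.5) - 1/(28.382) = -0.09975 cm^-1, so d_i2 = -10.025 cm.
m_2 = -(-10.025)/(28.382) = 0.3532.
Overall magnification: m = m_1 m_2 = -0.1477.

-0.148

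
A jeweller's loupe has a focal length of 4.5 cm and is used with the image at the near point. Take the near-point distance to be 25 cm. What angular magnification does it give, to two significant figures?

6.6

M = 1 + D/f = 1 + 25/4.5 = 6.556.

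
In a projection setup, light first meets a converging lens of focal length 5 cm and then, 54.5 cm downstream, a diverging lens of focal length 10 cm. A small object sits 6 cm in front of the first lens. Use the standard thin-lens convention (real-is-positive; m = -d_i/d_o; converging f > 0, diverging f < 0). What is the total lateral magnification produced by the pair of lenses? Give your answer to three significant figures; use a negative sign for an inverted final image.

-1.45

Applying the thin-lens equation to the first lens, 1/5 = 1/6 + 1/d_i1, which gives d_i1 = 30.000 cm.
Its lateral magnification is m_1 = -d_i1/d_o1 = -(30.000)/6 = -5.0000.
The intermediate image is 30.000 cm to the right of lens 1, so d_o2 = L - d_i1 = 54.5 - 30.000 = 24.500 cm.
Applying the thin-lens equation again with f_2 = -10 cm and d_o2 = 24.500 cm gives d_i2 = -7.101 cm.
m_2 = -(-7.101)/(24.500) = 0.2899.
Total m = m_1 x m_2 = (-5.0000)(0.2899) = -1.4493.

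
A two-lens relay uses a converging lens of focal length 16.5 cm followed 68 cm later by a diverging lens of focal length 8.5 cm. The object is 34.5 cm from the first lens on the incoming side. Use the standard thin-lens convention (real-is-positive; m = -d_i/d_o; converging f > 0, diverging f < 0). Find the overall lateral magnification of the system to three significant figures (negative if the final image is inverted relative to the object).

First lens: d_i1 = 1/(1/16.5 - 1/34.5) = 31.625 cm.
m_1 = -(31.625)/34.5 = -0.9167.
That image sits 36.375 cm in front of the second lens, so d_o2 = 36.375 cm.
Second lens: d_i2 = 1/(1/(-8.5) - 1/(36.375)) = -6.890 cm.
m_2 = -(-6.890)/(36.375) = 0.1894.
Total m = m_1 x m_2 = (-0.9167)(0.1894) = -0.1736.

-0.174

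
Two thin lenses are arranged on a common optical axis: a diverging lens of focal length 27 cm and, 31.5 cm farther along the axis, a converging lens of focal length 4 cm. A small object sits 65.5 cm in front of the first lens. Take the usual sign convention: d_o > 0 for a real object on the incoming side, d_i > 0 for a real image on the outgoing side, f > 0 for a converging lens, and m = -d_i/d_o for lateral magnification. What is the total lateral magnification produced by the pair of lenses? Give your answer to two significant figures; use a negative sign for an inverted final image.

First lens: d_i1 = 1/(1/(-27) - 1/65.5) = -19.119 cm.
m_1 = -(-19.119)/65.5 = 0.2919.
With d_i1 < 0 the first image is virtual and lies on the object side; the object distance for lens 2 is d_o2 = 31.5 - (-19.119) = 50.619 cm.
Second lens: d_i2 = 1/(1/4 - 1/(50.619)) = 4.343 cm.
m_2 = -(4.343)/(50.619) = -0.0858.
Total m = m_1 x m_2 = (0.2919)(-0.0858) = -0.0250.

-0.025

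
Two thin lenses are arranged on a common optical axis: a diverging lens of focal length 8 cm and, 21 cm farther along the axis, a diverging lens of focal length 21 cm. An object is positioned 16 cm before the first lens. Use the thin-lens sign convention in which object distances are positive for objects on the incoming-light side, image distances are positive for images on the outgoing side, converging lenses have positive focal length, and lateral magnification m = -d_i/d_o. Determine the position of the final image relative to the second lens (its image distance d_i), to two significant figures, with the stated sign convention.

-12 cm

Lens 1: 1/d_i1 = 1/f_1 - 1/d_o1 = 1/(-8) - 1/16 = -0.18750 cm^-1, so d_i1 = -5.333 cm.
The intermediate image is virtual, 5.333 cm to the left of lens 1, so d_o2 = L - d_i1 = 21 - (-5.333) = 26.333 cm.
Lens 2: 1/d_i2 = 1/f_2 - 1/d_o2 = 1/(-21) - 1/(26.333) = -0.08559 cm^-1, so d_i2 = -11.683 cm.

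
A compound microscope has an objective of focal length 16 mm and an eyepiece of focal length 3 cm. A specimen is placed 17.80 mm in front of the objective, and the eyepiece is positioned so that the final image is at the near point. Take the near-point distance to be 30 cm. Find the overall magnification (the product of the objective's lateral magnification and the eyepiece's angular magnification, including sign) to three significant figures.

-97.8

Convert to cm: f_obj = 16 mm = 1.6 cm; d_o = 17.80 mm = 1.78 cm.
Objective: 1/d_i = 1/f_obj - 1/d_o = 1/1.6 - 1/1.78 = 0.06320 cm^-1, so d_i = 15.822 cm.
m_obj = -d_i/d_o = -15.822/1.78 = -8.889.
Eyepiece angular magnification (image at near point): M_eye = 1 + D/f_e = 1 + 30/3 = 11.000.
Overall M = m_obj x M_eye = (-8.889)(11.000) = -97.78.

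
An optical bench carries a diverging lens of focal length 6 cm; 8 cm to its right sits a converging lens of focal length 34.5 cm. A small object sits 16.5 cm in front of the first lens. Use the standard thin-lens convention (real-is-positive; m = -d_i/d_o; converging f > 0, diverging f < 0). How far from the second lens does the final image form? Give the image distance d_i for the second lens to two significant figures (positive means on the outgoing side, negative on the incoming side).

First lens: d_i1 = 1/(1/(-6) - 1/16.5) = -4.400 cm.
The intermediate image is virtual, 4.400 cm to the left of lens 1, so d_o2 = L - d_i1 = 8 - (-4.400) = 12.400 cm.
Second lens: d_i2 = 1/(1/34.5 - 1/(12.400)) = -19.357 cm.

-19 cm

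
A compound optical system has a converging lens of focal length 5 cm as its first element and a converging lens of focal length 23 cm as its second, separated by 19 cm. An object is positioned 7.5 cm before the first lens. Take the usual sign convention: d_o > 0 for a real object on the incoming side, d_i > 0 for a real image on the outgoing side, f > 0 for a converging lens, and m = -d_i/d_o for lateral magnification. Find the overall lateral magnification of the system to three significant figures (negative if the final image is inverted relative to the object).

-2.42

First lens: d_i1 = 1/(1/5 - 1/7.5) = 15.000 cm.
m_1 = -(15.000)/7.5 = -2.0000.
The intermediate image is 15.000 cm to the right of lens 1, so d_o2 = L - d_i1 = 19 - 15.000 = 4.000 cm.
Second lens: d_i2 = 1/(1/23 - 1/(4.000)) = -4.842 cm.
m_2 = -(-4.842)/(4.000) = 1.2105.
Overall magnification: m = m_1 m_2 = -2.4211.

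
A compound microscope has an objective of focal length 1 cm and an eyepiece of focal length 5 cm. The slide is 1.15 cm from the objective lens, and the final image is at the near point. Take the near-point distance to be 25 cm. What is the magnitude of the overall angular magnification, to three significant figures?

Objective: 1/d_i = 1/f_obj - 1/d_o = 1/1 - 1/1.15 = 0.13043 cm^-1, so d_i = 7.667 cm.
m_obj = -d_i/d_o = -7.667/1.15 = -6.667.
Eyepiece angular magnification (image at near point): M_eye = 1 + D/f_e = 1 + 25/5 = 6.000.
Overall M = m_obj x M_eye = (-6.667)(6.000) = -40.00.
|M| = 40.00.

40.0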